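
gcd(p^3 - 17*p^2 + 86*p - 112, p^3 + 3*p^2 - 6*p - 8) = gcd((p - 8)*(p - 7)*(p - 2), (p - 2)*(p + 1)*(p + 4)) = p - 2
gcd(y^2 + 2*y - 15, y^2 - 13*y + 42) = 1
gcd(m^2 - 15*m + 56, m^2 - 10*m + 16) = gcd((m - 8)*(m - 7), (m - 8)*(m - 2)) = m - 8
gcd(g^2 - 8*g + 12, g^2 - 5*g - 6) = g - 6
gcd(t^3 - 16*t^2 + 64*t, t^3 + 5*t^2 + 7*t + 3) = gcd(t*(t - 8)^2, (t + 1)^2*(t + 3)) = 1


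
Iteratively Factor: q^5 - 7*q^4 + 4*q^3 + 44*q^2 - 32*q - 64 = (q + 2)*(q^4 - 9*q^3 + 22*q^2 - 32) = (q + 1)*(q + 2)*(q^3 - 10*q^2 + 32*q - 32) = (q - 4)*(q + 1)*(q + 2)*(q^2 - 6*q + 8) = (q - 4)^2*(q + 1)*(q + 2)*(q - 2)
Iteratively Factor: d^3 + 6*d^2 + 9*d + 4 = (d + 1)*(d^2 + 5*d + 4) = (d + 1)^2*(d + 4)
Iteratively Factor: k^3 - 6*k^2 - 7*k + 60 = (k - 5)*(k^2 - k - 12) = (k - 5)*(k - 4)*(k + 3)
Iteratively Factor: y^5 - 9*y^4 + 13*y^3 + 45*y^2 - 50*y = (y + 2)*(y^4 - 11*y^3 + 35*y^2 - 25*y) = (y - 5)*(y + 2)*(y^3 - 6*y^2 + 5*y) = (y - 5)^2*(y + 2)*(y^2 - y) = (y - 5)^2*(y - 1)*(y + 2)*(y)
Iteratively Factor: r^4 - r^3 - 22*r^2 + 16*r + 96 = (r + 4)*(r^3 - 5*r^2 - 2*r + 24) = (r - 3)*(r + 4)*(r^2 - 2*r - 8) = (r - 3)*(r + 2)*(r + 4)*(r - 4)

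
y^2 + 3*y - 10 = (y - 2)*(y + 5)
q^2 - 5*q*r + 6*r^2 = (q - 3*r)*(q - 2*r)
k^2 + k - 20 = (k - 4)*(k + 5)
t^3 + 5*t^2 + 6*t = t*(t + 2)*(t + 3)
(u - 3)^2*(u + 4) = u^3 - 2*u^2 - 15*u + 36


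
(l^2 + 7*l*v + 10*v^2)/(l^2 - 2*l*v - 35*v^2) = (-l - 2*v)/(-l + 7*v)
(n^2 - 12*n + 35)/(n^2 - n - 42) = (n - 5)/(n + 6)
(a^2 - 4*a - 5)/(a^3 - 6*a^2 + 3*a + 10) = 1/(a - 2)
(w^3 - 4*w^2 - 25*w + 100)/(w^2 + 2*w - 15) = (w^2 - 9*w + 20)/(w - 3)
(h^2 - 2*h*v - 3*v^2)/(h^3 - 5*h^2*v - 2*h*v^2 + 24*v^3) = (-h - v)/(-h^2 + 2*h*v + 8*v^2)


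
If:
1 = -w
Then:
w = -1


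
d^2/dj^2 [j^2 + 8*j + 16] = 2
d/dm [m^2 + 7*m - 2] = 2*m + 7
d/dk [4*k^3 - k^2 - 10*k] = 12*k^2 - 2*k - 10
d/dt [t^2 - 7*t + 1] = 2*t - 7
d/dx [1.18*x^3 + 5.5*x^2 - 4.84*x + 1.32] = 3.54*x^2 + 11.0*x - 4.84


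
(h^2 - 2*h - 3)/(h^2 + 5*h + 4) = (h - 3)/(h + 4)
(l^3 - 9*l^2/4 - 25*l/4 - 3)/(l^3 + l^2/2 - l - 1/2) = (4*l^2 - 13*l - 12)/(2*(2*l^2 - l - 1))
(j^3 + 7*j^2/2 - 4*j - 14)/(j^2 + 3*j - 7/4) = 2*(j^2 - 4)/(2*j - 1)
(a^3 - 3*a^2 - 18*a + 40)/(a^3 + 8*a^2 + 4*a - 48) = (a - 5)/(a + 6)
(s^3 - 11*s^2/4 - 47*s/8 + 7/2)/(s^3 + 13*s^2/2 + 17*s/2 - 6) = (s^2 - 9*s/4 - 7)/(s^2 + 7*s + 12)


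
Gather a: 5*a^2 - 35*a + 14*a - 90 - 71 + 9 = 5*a^2 - 21*a - 152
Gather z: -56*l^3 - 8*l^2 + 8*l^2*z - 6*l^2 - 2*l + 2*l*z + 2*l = -56*l^3 - 14*l^2 + z*(8*l^2 + 2*l)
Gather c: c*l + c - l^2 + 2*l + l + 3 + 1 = c*(l + 1) - l^2 + 3*l + 4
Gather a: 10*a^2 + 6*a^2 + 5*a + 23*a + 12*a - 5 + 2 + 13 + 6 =16*a^2 + 40*a + 16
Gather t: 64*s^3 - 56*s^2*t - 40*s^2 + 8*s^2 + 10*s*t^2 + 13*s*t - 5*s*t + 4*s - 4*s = 64*s^3 - 32*s^2 + 10*s*t^2 + t*(-56*s^2 + 8*s)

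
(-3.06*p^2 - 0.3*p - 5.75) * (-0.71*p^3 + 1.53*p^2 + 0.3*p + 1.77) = 2.1726*p^5 - 4.4688*p^4 + 2.7055*p^3 - 14.3037*p^2 - 2.256*p - 10.1775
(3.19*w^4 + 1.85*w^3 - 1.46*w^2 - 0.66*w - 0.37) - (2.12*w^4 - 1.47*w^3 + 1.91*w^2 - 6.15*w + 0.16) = 1.07*w^4 + 3.32*w^3 - 3.37*w^2 + 5.49*w - 0.53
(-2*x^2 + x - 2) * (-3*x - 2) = 6*x^3 + x^2 + 4*x + 4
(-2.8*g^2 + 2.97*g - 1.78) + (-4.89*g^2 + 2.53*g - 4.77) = -7.69*g^2 + 5.5*g - 6.55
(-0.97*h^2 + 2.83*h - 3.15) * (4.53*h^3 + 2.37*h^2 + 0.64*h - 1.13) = -4.3941*h^5 + 10.521*h^4 - 8.1832*h^3 - 4.5582*h^2 - 5.2139*h + 3.5595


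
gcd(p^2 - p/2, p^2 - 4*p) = p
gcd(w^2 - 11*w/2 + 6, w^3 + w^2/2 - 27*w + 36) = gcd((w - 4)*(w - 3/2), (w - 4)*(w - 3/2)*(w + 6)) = w^2 - 11*w/2 + 6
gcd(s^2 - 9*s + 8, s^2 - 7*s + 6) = s - 1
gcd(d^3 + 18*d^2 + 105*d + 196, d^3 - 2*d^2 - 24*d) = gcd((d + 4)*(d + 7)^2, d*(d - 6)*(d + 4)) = d + 4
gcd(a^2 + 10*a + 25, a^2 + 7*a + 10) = a + 5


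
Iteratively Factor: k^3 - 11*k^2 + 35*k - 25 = (k - 5)*(k^2 - 6*k + 5) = (k - 5)*(k - 1)*(k - 5)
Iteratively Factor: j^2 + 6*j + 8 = (j + 2)*(j + 4)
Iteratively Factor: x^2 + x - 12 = (x - 3)*(x + 4)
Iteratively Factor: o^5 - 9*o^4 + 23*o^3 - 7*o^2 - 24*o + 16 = (o - 4)*(o^4 - 5*o^3 + 3*o^2 + 5*o - 4) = (o - 4)*(o - 1)*(o^3 - 4*o^2 - o + 4) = (o - 4)^2*(o - 1)*(o^2 - 1) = (o - 4)^2*(o - 1)^2*(o + 1)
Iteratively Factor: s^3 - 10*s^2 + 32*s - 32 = (s - 4)*(s^2 - 6*s + 8) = (s - 4)*(s - 2)*(s - 4)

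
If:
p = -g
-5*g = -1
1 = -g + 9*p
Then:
No Solution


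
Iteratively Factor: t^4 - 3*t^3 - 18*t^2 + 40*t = (t)*(t^3 - 3*t^2 - 18*t + 40) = t*(t - 5)*(t^2 + 2*t - 8) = t*(t - 5)*(t + 4)*(t - 2)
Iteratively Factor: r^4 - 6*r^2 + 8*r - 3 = (r - 1)*(r^3 + r^2 - 5*r + 3) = (r - 1)*(r + 3)*(r^2 - 2*r + 1) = (r - 1)^2*(r + 3)*(r - 1)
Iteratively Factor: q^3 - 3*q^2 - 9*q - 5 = (q + 1)*(q^2 - 4*q - 5) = (q + 1)^2*(q - 5)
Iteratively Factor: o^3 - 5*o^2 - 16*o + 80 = (o + 4)*(o^2 - 9*o + 20) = (o - 4)*(o + 4)*(o - 5)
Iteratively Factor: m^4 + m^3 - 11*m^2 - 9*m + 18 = (m - 1)*(m^3 + 2*m^2 - 9*m - 18) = (m - 3)*(m - 1)*(m^2 + 5*m + 6) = (m - 3)*(m - 1)*(m + 2)*(m + 3)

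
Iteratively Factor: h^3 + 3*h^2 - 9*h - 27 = (h + 3)*(h^2 - 9) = (h - 3)*(h + 3)*(h + 3)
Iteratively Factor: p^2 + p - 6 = (p + 3)*(p - 2)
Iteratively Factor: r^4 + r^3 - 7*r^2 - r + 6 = (r + 1)*(r^3 - 7*r + 6) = (r + 1)*(r + 3)*(r^2 - 3*r + 2) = (r - 2)*(r + 1)*(r + 3)*(r - 1)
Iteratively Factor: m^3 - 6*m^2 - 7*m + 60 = (m - 4)*(m^2 - 2*m - 15) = (m - 5)*(m - 4)*(m + 3)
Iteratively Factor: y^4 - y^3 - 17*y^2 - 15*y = (y + 3)*(y^3 - 4*y^2 - 5*y) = y*(y + 3)*(y^2 - 4*y - 5) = y*(y + 1)*(y + 3)*(y - 5)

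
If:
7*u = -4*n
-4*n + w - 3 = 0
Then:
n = w/4 - 3/4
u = 3/7 - w/7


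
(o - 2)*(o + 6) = o^2 + 4*o - 12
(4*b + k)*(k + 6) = 4*b*k + 24*b + k^2 + 6*k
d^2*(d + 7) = d^3 + 7*d^2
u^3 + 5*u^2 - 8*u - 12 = (u - 2)*(u + 1)*(u + 6)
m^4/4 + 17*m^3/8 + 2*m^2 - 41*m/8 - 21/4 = (m/2 + 1/2)*(m/2 + 1)*(m - 3/2)*(m + 7)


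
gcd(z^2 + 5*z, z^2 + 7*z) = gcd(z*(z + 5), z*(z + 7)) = z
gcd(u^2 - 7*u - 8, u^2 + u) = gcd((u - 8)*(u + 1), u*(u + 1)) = u + 1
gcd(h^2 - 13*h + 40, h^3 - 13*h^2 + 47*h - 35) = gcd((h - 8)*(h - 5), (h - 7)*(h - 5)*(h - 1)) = h - 5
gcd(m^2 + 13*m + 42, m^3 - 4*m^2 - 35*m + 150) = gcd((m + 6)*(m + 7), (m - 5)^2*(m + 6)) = m + 6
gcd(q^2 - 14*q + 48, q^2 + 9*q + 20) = 1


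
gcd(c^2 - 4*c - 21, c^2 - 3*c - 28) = c - 7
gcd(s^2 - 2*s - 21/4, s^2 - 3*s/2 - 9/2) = s + 3/2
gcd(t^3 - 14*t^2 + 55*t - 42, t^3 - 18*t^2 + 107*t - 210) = t^2 - 13*t + 42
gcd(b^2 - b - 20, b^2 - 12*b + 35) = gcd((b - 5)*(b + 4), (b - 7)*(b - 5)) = b - 5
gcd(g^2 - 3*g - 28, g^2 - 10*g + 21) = g - 7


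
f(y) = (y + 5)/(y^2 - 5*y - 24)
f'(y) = (5 - 2*y)*(y + 5)/(y^2 - 5*y - 24)^2 + 1/(y^2 - 5*y - 24)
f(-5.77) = -0.02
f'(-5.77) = 0.02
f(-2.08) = -0.31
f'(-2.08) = 0.20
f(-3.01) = 18.07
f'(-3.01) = 1818.17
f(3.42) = -0.29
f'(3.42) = -0.05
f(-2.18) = -0.34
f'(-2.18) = 0.26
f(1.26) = -0.22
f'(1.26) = -0.02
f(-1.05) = -0.22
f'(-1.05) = 0.03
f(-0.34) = -0.21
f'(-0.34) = 0.01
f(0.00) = -0.21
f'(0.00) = 0.00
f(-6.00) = -0.02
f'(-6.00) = 0.01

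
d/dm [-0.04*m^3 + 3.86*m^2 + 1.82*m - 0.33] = -0.12*m^2 + 7.72*m + 1.82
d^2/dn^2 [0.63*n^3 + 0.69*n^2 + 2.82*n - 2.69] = 3.78*n + 1.38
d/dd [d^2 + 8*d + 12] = 2*d + 8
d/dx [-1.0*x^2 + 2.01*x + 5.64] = 2.01 - 2.0*x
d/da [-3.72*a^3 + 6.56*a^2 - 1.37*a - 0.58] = -11.16*a^2 + 13.12*a - 1.37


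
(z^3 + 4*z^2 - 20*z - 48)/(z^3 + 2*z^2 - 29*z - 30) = (z^2 - 2*z - 8)/(z^2 - 4*z - 5)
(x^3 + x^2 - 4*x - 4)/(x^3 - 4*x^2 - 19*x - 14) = (x - 2)/(x - 7)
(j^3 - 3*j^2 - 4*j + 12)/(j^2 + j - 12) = (j^2 - 4)/(j + 4)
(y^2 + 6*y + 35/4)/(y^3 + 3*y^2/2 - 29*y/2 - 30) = (y + 7/2)/(y^2 - y - 12)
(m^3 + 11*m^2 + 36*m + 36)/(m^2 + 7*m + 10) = (m^2 + 9*m + 18)/(m + 5)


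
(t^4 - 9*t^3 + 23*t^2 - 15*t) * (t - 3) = t^5 - 12*t^4 + 50*t^3 - 84*t^2 + 45*t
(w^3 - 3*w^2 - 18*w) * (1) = w^3 - 3*w^2 - 18*w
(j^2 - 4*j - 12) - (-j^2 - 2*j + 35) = 2*j^2 - 2*j - 47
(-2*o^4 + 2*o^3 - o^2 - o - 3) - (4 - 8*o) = -2*o^4 + 2*o^3 - o^2 + 7*o - 7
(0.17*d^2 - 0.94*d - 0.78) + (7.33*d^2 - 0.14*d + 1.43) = 7.5*d^2 - 1.08*d + 0.65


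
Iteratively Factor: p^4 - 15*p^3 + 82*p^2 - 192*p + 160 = (p - 2)*(p^3 - 13*p^2 + 56*p - 80) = (p - 4)*(p - 2)*(p^2 - 9*p + 20) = (p - 4)^2*(p - 2)*(p - 5)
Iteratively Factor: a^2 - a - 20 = (a - 5)*(a + 4)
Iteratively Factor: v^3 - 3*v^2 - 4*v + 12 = (v - 2)*(v^2 - v - 6) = (v - 2)*(v + 2)*(v - 3)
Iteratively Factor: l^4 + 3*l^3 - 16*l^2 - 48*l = (l)*(l^3 + 3*l^2 - 16*l - 48) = l*(l + 3)*(l^2 - 16) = l*(l + 3)*(l + 4)*(l - 4)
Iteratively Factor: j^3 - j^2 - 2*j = (j + 1)*(j^2 - 2*j) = (j - 2)*(j + 1)*(j)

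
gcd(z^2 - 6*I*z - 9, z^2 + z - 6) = 1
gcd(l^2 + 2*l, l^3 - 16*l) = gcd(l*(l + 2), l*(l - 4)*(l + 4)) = l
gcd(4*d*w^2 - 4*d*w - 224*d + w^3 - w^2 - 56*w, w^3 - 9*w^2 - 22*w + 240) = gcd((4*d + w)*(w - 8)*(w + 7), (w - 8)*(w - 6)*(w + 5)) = w - 8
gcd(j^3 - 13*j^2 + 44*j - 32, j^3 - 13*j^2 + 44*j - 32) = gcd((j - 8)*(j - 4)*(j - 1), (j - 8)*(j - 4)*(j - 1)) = j^3 - 13*j^2 + 44*j - 32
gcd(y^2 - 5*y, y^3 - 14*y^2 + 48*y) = y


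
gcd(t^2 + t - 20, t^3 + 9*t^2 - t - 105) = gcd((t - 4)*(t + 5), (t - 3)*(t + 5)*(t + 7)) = t + 5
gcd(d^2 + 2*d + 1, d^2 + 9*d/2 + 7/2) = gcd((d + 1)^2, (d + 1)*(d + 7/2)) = d + 1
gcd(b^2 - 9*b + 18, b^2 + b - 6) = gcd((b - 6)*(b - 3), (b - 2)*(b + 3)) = 1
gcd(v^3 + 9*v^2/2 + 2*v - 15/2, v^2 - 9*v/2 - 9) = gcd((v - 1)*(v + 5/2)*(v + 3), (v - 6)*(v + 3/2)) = 1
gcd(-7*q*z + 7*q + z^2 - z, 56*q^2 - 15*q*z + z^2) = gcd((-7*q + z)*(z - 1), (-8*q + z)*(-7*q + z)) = -7*q + z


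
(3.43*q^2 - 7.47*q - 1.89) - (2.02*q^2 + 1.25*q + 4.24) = 1.41*q^2 - 8.72*q - 6.13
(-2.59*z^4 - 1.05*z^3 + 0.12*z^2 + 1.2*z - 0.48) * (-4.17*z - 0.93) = 10.8003*z^5 + 6.7872*z^4 + 0.4761*z^3 - 5.1156*z^2 + 0.8856*z + 0.4464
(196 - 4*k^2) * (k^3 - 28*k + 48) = -4*k^5 + 308*k^3 - 192*k^2 - 5488*k + 9408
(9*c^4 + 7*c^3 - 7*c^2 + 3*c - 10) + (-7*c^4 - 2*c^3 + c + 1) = 2*c^4 + 5*c^3 - 7*c^2 + 4*c - 9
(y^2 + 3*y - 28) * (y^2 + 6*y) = y^4 + 9*y^3 - 10*y^2 - 168*y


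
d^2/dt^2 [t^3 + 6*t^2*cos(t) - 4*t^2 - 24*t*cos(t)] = -6*t^2*cos(t) + 24*sqrt(2)*t*cos(t + pi/4) + 6*t + 48*sin(t) + 12*cos(t) - 8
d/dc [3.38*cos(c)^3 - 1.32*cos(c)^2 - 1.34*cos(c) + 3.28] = (-10.14*cos(c)^2 + 2.64*cos(c) + 1.34)*sin(c)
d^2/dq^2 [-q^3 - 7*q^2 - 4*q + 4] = -6*q - 14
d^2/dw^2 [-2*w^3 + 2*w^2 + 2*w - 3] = 4 - 12*w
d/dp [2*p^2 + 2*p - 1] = 4*p + 2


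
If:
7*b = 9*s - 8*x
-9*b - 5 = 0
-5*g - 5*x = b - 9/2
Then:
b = -5/9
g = 91/90 - x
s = 8*x/9 - 35/81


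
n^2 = n^2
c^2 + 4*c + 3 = (c + 1)*(c + 3)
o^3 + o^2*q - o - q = (o - 1)*(o + 1)*(o + q)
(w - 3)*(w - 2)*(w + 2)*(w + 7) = w^4 + 4*w^3 - 25*w^2 - 16*w + 84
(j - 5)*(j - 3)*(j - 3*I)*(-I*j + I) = -I*j^4 - 3*j^3 + 9*I*j^3 + 27*j^2 - 23*I*j^2 - 69*j + 15*I*j + 45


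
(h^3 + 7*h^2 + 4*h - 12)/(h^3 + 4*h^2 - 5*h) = (h^2 + 8*h + 12)/(h*(h + 5))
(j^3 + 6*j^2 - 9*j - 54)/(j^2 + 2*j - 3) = (j^2 + 3*j - 18)/(j - 1)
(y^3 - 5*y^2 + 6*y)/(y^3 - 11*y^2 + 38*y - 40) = y*(y - 3)/(y^2 - 9*y + 20)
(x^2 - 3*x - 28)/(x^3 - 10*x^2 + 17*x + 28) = (x + 4)/(x^2 - 3*x - 4)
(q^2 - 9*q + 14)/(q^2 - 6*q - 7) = (q - 2)/(q + 1)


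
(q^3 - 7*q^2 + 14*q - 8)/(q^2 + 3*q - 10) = (q^2 - 5*q + 4)/(q + 5)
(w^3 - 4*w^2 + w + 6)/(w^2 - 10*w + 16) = (w^2 - 2*w - 3)/(w - 8)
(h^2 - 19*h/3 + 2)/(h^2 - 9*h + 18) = (h - 1/3)/(h - 3)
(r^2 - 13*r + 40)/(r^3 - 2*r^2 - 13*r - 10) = (r - 8)/(r^2 + 3*r + 2)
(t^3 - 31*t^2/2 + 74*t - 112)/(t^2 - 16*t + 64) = (t^2 - 15*t/2 + 14)/(t - 8)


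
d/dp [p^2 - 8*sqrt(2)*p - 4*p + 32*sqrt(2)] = 2*p - 8*sqrt(2) - 4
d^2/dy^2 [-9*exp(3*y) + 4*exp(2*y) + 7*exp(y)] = (-81*exp(2*y) + 16*exp(y) + 7)*exp(y)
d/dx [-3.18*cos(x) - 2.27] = 3.18*sin(x)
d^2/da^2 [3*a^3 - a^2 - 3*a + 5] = 18*a - 2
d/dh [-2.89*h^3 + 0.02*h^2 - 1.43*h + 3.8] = -8.67*h^2 + 0.04*h - 1.43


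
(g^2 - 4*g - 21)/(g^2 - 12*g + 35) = (g + 3)/(g - 5)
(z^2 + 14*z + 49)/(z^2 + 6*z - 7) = (z + 7)/(z - 1)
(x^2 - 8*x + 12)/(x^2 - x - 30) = (x - 2)/(x + 5)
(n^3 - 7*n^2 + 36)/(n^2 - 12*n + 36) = (n^2 - n - 6)/(n - 6)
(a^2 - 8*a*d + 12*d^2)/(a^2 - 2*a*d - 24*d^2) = (a - 2*d)/(a + 4*d)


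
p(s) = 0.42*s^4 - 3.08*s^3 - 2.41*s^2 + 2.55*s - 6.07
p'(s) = 1.68*s^3 - 9.24*s^2 - 4.82*s + 2.55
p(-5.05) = 589.42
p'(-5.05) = -425.12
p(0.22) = -5.66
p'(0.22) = 1.06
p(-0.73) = -7.90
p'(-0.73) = 0.49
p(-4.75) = 471.34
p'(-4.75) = -363.08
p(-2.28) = 23.44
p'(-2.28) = -54.41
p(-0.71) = -7.89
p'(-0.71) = 0.71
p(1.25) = -11.64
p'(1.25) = -14.63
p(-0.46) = -7.43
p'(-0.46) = 2.65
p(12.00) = 3064.37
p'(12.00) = 1517.19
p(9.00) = 331.97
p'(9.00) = 435.45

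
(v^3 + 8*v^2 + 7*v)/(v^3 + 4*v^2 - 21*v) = (v + 1)/(v - 3)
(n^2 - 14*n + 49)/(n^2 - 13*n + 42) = (n - 7)/(n - 6)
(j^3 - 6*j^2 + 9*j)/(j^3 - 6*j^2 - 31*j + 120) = j*(j - 3)/(j^2 - 3*j - 40)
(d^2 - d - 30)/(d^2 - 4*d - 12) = (d + 5)/(d + 2)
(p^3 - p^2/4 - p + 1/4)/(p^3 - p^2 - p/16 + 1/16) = 4*(p + 1)/(4*p + 1)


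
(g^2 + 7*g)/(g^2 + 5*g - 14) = g/(g - 2)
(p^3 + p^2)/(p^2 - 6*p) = p*(p + 1)/(p - 6)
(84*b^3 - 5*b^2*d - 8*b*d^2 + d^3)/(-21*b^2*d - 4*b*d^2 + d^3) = (-4*b + d)/d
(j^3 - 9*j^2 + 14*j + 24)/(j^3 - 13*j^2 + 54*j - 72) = (j + 1)/(j - 3)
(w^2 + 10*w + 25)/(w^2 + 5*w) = (w + 5)/w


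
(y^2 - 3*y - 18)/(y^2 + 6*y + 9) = (y - 6)/(y + 3)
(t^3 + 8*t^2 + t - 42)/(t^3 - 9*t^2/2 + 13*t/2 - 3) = 2*(t^2 + 10*t + 21)/(2*t^2 - 5*t + 3)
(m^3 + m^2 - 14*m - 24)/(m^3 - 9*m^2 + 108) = (m^2 - 2*m - 8)/(m^2 - 12*m + 36)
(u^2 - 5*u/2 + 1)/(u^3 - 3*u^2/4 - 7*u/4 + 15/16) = 8*(u - 2)/(8*u^2 - 2*u - 15)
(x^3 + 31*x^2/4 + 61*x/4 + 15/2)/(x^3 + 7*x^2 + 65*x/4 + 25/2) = (4*x^2 + 23*x + 15)/(4*x^2 + 20*x + 25)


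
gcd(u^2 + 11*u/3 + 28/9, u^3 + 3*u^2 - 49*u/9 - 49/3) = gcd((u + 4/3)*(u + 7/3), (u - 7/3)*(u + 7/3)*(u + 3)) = u + 7/3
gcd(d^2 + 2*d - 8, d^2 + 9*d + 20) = d + 4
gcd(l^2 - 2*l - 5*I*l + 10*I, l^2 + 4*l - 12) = l - 2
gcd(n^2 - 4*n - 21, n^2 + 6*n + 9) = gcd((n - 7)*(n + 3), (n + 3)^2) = n + 3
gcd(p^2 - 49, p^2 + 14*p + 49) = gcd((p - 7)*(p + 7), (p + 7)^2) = p + 7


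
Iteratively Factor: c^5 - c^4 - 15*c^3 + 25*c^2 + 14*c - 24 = (c - 1)*(c^4 - 15*c^2 + 10*c + 24) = (c - 1)*(c + 1)*(c^3 - c^2 - 14*c + 24) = (c - 2)*(c - 1)*(c + 1)*(c^2 + c - 12) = (c - 2)*(c - 1)*(c + 1)*(c + 4)*(c - 3)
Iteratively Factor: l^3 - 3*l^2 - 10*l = (l + 2)*(l^2 - 5*l) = l*(l + 2)*(l - 5)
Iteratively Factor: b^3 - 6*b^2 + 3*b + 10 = (b - 5)*(b^2 - b - 2) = (b - 5)*(b + 1)*(b - 2)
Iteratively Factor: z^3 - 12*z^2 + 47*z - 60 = (z - 4)*(z^2 - 8*z + 15) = (z - 5)*(z - 4)*(z - 3)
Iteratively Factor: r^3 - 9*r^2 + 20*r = (r - 5)*(r^2 - 4*r) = r*(r - 5)*(r - 4)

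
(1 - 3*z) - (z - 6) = 7 - 4*z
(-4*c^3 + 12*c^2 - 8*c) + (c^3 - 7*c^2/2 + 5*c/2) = -3*c^3 + 17*c^2/2 - 11*c/2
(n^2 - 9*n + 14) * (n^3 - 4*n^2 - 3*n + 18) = n^5 - 13*n^4 + 47*n^3 - 11*n^2 - 204*n + 252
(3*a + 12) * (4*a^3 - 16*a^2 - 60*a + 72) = 12*a^4 - 372*a^2 - 504*a + 864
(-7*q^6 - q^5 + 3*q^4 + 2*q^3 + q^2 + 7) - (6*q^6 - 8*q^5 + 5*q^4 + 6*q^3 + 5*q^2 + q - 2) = -13*q^6 + 7*q^5 - 2*q^4 - 4*q^3 - 4*q^2 - q + 9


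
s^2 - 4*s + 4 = (s - 2)^2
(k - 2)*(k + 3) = k^2 + k - 6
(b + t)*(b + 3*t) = b^2 + 4*b*t + 3*t^2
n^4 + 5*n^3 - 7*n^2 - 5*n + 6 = (n - 1)^2*(n + 1)*(n + 6)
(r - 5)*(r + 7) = r^2 + 2*r - 35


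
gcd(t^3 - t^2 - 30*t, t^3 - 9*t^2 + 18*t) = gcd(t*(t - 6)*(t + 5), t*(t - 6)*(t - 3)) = t^2 - 6*t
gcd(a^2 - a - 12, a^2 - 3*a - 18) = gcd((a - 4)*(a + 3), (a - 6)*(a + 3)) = a + 3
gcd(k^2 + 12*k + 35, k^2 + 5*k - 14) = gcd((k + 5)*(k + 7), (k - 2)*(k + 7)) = k + 7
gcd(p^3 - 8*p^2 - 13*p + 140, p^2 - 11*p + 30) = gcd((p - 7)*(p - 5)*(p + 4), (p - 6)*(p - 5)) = p - 5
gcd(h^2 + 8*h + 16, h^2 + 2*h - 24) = 1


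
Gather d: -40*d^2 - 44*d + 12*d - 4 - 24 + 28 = -40*d^2 - 32*d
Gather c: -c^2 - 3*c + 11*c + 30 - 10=-c^2 + 8*c + 20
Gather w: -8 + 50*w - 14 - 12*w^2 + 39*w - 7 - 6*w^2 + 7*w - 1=-18*w^2 + 96*w - 30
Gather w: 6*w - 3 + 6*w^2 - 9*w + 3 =6*w^2 - 3*w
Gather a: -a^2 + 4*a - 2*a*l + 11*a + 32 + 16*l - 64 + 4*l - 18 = -a^2 + a*(15 - 2*l) + 20*l - 50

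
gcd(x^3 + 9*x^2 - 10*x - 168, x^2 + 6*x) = x + 6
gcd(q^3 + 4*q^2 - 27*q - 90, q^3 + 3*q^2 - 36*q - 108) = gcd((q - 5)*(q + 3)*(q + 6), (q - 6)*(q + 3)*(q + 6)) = q^2 + 9*q + 18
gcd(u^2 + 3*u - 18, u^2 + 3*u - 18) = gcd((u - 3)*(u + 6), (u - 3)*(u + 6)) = u^2 + 3*u - 18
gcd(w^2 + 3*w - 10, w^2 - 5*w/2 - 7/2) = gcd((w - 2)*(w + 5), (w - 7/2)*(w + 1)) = 1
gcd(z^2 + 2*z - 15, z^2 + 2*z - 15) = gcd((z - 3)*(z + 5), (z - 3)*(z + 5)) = z^2 + 2*z - 15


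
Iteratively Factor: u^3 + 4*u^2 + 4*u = (u)*(u^2 + 4*u + 4) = u*(u + 2)*(u + 2)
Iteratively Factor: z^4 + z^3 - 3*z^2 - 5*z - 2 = (z + 1)*(z^3 - 3*z - 2) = (z - 2)*(z + 1)*(z^2 + 2*z + 1) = (z - 2)*(z + 1)^2*(z + 1)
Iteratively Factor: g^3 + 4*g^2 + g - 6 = (g + 2)*(g^2 + 2*g - 3) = (g + 2)*(g + 3)*(g - 1)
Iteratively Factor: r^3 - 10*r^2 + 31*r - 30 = (r - 2)*(r^2 - 8*r + 15) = (r - 3)*(r - 2)*(r - 5)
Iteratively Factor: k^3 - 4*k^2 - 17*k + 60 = (k - 5)*(k^2 + k - 12) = (k - 5)*(k + 4)*(k - 3)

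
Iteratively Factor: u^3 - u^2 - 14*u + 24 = (u + 4)*(u^2 - 5*u + 6) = (u - 2)*(u + 4)*(u - 3)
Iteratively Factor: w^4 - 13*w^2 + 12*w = (w - 1)*(w^3 + w^2 - 12*w) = (w - 3)*(w - 1)*(w^2 + 4*w) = w*(w - 3)*(w - 1)*(w + 4)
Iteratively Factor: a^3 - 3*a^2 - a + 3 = (a - 1)*(a^2 - 2*a - 3) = (a - 1)*(a + 1)*(a - 3)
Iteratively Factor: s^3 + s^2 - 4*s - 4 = (s + 1)*(s^2 - 4) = (s - 2)*(s + 1)*(s + 2)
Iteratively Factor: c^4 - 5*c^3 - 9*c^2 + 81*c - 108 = (c + 4)*(c^3 - 9*c^2 + 27*c - 27) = (c - 3)*(c + 4)*(c^2 - 6*c + 9) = (c - 3)^2*(c + 4)*(c - 3)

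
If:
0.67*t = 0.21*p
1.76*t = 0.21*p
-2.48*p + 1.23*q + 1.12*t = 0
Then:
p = 0.00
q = 0.00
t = 0.00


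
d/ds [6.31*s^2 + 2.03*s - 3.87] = 12.62*s + 2.03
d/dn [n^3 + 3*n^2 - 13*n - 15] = 3*n^2 + 6*n - 13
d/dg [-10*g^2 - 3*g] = -20*g - 3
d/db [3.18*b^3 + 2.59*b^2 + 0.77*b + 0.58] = 9.54*b^2 + 5.18*b + 0.77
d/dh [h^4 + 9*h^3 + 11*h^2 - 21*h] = 4*h^3 + 27*h^2 + 22*h - 21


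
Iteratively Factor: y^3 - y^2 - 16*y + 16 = (y - 4)*(y^2 + 3*y - 4) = (y - 4)*(y + 4)*(y - 1)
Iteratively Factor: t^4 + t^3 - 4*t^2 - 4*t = (t + 1)*(t^3 - 4*t) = (t + 1)*(t + 2)*(t^2 - 2*t) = (t - 2)*(t + 1)*(t + 2)*(t)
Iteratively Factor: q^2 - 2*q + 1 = (q - 1)*(q - 1)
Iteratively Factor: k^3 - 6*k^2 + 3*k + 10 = (k + 1)*(k^2 - 7*k + 10) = (k - 5)*(k + 1)*(k - 2)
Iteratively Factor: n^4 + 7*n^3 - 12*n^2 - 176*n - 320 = (n + 4)*(n^3 + 3*n^2 - 24*n - 80) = (n + 4)^2*(n^2 - n - 20) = (n + 4)^3*(n - 5)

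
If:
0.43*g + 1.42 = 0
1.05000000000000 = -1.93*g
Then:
No Solution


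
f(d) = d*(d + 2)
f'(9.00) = 20.00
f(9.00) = 99.00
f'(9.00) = 20.00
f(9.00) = 99.00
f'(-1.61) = -1.22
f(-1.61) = -0.63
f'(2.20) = 6.40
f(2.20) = 9.24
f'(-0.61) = 0.78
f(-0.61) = -0.85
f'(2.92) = 7.84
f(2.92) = 14.37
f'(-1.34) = -0.68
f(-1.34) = -0.88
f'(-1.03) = -0.06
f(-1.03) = -1.00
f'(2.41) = 6.82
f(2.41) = 10.63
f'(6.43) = 14.86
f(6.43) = 54.20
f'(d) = 2*d + 2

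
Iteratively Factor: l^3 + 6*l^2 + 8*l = (l + 4)*(l^2 + 2*l) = (l + 2)*(l + 4)*(l)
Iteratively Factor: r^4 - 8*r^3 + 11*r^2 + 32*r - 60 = (r + 2)*(r^3 - 10*r^2 + 31*r - 30) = (r - 3)*(r + 2)*(r^2 - 7*r + 10) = (r - 5)*(r - 3)*(r + 2)*(r - 2)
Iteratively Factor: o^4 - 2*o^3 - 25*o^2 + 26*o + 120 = (o - 5)*(o^3 + 3*o^2 - 10*o - 24) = (o - 5)*(o + 2)*(o^2 + o - 12) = (o - 5)*(o - 3)*(o + 2)*(o + 4)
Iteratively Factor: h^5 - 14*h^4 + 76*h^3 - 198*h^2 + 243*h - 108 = (h - 3)*(h^4 - 11*h^3 + 43*h^2 - 69*h + 36) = (h - 3)*(h - 1)*(h^3 - 10*h^2 + 33*h - 36) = (h - 3)^2*(h - 1)*(h^2 - 7*h + 12) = (h - 4)*(h - 3)^2*(h - 1)*(h - 3)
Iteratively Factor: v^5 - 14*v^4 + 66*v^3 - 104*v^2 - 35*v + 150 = (v + 1)*(v^4 - 15*v^3 + 81*v^2 - 185*v + 150) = (v - 3)*(v + 1)*(v^3 - 12*v^2 + 45*v - 50) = (v - 3)*(v - 2)*(v + 1)*(v^2 - 10*v + 25) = (v - 5)*(v - 3)*(v - 2)*(v + 1)*(v - 5)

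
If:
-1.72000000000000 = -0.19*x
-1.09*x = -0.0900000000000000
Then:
No Solution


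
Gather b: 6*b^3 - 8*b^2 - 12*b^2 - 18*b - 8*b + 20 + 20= 6*b^3 - 20*b^2 - 26*b + 40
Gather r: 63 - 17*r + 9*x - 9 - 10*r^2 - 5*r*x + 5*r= -10*r^2 + r*(-5*x - 12) + 9*x + 54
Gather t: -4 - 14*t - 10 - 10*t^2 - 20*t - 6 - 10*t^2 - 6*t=-20*t^2 - 40*t - 20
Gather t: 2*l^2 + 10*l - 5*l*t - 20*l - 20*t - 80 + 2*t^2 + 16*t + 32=2*l^2 - 10*l + 2*t^2 + t*(-5*l - 4) - 48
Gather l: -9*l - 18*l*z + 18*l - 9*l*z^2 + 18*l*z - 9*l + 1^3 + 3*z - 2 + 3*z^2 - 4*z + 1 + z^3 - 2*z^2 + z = -9*l*z^2 + z^3 + z^2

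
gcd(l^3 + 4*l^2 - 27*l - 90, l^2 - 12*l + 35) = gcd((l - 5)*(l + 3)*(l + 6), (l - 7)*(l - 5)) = l - 5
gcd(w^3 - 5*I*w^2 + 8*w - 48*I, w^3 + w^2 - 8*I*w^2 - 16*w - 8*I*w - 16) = w^2 - 8*I*w - 16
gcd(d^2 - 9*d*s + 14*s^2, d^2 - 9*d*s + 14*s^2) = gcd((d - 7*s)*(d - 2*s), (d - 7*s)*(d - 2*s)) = d^2 - 9*d*s + 14*s^2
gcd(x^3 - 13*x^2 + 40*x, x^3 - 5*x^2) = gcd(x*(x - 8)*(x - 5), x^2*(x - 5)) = x^2 - 5*x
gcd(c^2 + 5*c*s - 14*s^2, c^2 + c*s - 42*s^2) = c + 7*s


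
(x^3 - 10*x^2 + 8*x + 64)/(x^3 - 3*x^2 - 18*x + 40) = (x^3 - 10*x^2 + 8*x + 64)/(x^3 - 3*x^2 - 18*x + 40)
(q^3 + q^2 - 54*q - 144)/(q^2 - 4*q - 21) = (q^2 - 2*q - 48)/(q - 7)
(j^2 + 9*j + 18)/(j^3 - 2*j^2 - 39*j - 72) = (j + 6)/(j^2 - 5*j - 24)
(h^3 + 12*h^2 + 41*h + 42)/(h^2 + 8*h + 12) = (h^2 + 10*h + 21)/(h + 6)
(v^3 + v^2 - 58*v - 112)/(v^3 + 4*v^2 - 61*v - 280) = (v + 2)/(v + 5)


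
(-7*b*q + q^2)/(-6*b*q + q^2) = (7*b - q)/(6*b - q)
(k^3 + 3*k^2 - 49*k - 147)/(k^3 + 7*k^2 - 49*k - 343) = (k + 3)/(k + 7)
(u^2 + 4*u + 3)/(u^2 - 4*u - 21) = (u + 1)/(u - 7)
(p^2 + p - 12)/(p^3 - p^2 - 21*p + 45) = (p + 4)/(p^2 + 2*p - 15)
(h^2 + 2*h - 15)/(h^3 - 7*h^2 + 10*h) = (h^2 + 2*h - 15)/(h*(h^2 - 7*h + 10))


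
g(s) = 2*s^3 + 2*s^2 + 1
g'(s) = 6*s^2 + 4*s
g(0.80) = 3.30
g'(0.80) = 7.04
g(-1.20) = 0.42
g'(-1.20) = 3.84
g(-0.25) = 1.09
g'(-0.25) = -0.62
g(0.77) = 3.10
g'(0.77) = 6.64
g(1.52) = 12.64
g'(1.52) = 19.94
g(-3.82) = -81.30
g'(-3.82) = 72.27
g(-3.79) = -79.15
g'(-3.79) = 71.02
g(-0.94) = 1.11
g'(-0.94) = 1.54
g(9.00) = 1621.00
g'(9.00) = 522.00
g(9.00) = 1621.00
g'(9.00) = 522.00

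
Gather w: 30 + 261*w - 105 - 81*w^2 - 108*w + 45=-81*w^2 + 153*w - 30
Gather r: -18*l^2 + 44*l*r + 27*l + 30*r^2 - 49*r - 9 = -18*l^2 + 27*l + 30*r^2 + r*(44*l - 49) - 9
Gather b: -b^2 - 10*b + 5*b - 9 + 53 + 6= -b^2 - 5*b + 50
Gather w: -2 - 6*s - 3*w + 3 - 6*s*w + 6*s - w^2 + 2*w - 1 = -w^2 + w*(-6*s - 1)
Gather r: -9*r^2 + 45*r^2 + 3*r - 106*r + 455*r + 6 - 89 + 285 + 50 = 36*r^2 + 352*r + 252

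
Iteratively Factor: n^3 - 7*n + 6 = (n + 3)*(n^2 - 3*n + 2) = (n - 2)*(n + 3)*(n - 1)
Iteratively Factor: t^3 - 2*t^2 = (t - 2)*(t^2) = t*(t - 2)*(t)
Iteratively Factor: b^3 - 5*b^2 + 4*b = (b)*(b^2 - 5*b + 4) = b*(b - 1)*(b - 4)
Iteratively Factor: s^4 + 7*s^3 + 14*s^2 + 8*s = (s)*(s^3 + 7*s^2 + 14*s + 8) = s*(s + 2)*(s^2 + 5*s + 4) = s*(s + 1)*(s + 2)*(s + 4)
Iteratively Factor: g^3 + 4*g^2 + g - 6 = (g + 2)*(g^2 + 2*g - 3) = (g + 2)*(g + 3)*(g - 1)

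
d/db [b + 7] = 1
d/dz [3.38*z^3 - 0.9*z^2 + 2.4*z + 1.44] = 10.14*z^2 - 1.8*z + 2.4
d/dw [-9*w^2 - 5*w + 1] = -18*w - 5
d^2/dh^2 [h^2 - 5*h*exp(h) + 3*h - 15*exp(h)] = -5*h*exp(h) - 25*exp(h) + 2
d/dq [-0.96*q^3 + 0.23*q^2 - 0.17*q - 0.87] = -2.88*q^2 + 0.46*q - 0.17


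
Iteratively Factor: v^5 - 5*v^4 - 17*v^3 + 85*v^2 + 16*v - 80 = (v + 1)*(v^4 - 6*v^3 - 11*v^2 + 96*v - 80) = (v - 1)*(v + 1)*(v^3 - 5*v^2 - 16*v + 80) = (v - 5)*(v - 1)*(v + 1)*(v^2 - 16) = (v - 5)*(v - 1)*(v + 1)*(v + 4)*(v - 4)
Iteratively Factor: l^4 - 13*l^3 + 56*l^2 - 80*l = (l)*(l^3 - 13*l^2 + 56*l - 80) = l*(l - 4)*(l^2 - 9*l + 20) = l*(l - 4)^2*(l - 5)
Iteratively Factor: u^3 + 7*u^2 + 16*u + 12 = (u + 3)*(u^2 + 4*u + 4) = (u + 2)*(u + 3)*(u + 2)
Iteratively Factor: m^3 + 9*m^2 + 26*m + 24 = (m + 3)*(m^2 + 6*m + 8) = (m + 2)*(m + 3)*(m + 4)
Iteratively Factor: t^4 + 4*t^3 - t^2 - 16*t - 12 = (t + 3)*(t^3 + t^2 - 4*t - 4) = (t - 2)*(t + 3)*(t^2 + 3*t + 2) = (t - 2)*(t + 2)*(t + 3)*(t + 1)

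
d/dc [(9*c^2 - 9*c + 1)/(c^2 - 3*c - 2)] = (-18*c^2 - 38*c + 21)/(c^4 - 6*c^3 + 5*c^2 + 12*c + 4)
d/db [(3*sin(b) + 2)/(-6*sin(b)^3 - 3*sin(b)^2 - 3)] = (12*sin(b)^3 + 15*sin(b)^2 + 4*sin(b) - 3)*cos(b)/(3*(2*sin(b)^3 + sin(b)^2 + 1)^2)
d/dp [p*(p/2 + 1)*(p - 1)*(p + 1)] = 2*p^3 + 3*p^2 - p - 1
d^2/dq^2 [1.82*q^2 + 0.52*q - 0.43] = 3.64000000000000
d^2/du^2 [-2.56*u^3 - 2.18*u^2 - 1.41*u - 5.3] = -15.36*u - 4.36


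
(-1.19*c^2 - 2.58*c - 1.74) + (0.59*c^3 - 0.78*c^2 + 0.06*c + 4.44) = 0.59*c^3 - 1.97*c^2 - 2.52*c + 2.7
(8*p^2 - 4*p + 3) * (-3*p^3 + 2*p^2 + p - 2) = -24*p^5 + 28*p^4 - 9*p^3 - 14*p^2 + 11*p - 6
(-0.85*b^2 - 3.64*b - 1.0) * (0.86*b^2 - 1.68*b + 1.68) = -0.731*b^4 - 1.7024*b^3 + 3.8272*b^2 - 4.4352*b - 1.68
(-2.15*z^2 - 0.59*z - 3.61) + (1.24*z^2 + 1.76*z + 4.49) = -0.91*z^2 + 1.17*z + 0.88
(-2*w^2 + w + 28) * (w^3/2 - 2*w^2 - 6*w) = -w^5 + 9*w^4/2 + 24*w^3 - 62*w^2 - 168*w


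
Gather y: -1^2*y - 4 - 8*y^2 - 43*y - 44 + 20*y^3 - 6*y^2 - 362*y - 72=20*y^3 - 14*y^2 - 406*y - 120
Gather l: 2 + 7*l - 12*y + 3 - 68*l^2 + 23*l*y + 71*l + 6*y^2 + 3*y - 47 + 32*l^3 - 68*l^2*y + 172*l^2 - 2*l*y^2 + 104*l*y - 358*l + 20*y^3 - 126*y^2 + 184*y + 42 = 32*l^3 + l^2*(104 - 68*y) + l*(-2*y^2 + 127*y - 280) + 20*y^3 - 120*y^2 + 175*y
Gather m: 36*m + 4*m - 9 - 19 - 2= 40*m - 30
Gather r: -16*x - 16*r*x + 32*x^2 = -16*r*x + 32*x^2 - 16*x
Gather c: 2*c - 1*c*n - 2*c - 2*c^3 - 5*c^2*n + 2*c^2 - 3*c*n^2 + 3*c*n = -2*c^3 + c^2*(2 - 5*n) + c*(-3*n^2 + 2*n)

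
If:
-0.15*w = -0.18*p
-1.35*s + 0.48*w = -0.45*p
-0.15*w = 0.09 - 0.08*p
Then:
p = -0.90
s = -0.68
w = -1.08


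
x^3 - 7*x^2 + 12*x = x*(x - 4)*(x - 3)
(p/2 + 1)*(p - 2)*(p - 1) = p^3/2 - p^2/2 - 2*p + 2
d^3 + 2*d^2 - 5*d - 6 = (d - 2)*(d + 1)*(d + 3)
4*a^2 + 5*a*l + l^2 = (a + l)*(4*a + l)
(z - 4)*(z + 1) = z^2 - 3*z - 4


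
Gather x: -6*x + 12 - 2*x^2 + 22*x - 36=-2*x^2 + 16*x - 24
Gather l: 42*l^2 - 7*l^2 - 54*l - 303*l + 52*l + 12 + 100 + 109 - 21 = 35*l^2 - 305*l + 200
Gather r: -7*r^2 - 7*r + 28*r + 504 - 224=-7*r^2 + 21*r + 280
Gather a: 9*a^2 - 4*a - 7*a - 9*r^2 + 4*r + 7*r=9*a^2 - 11*a - 9*r^2 + 11*r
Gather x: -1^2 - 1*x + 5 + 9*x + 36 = 8*x + 40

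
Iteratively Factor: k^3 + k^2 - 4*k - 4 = (k + 1)*(k^2 - 4) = (k - 2)*(k + 1)*(k + 2)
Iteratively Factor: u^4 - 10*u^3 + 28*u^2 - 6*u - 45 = (u - 3)*(u^3 - 7*u^2 + 7*u + 15) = (u - 3)^2*(u^2 - 4*u - 5) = (u - 3)^2*(u + 1)*(u - 5)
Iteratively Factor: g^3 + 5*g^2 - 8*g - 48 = (g - 3)*(g^2 + 8*g + 16) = (g - 3)*(g + 4)*(g + 4)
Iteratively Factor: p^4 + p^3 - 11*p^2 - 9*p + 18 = (p - 1)*(p^3 + 2*p^2 - 9*p - 18) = (p - 1)*(p + 3)*(p^2 - p - 6) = (p - 1)*(p + 2)*(p + 3)*(p - 3)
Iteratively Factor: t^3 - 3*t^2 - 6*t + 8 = (t + 2)*(t^2 - 5*t + 4) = (t - 1)*(t + 2)*(t - 4)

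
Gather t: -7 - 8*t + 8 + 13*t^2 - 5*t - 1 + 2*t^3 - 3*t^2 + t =2*t^3 + 10*t^2 - 12*t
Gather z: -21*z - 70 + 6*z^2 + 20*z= 6*z^2 - z - 70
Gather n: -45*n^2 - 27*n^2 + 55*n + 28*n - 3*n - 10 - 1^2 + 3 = -72*n^2 + 80*n - 8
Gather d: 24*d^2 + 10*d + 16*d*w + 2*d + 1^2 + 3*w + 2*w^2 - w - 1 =24*d^2 + d*(16*w + 12) + 2*w^2 + 2*w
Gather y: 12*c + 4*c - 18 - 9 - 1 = 16*c - 28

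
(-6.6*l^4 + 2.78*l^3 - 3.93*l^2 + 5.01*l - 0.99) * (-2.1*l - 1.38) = 13.86*l^5 + 3.27*l^4 + 4.4166*l^3 - 5.0976*l^2 - 4.8348*l + 1.3662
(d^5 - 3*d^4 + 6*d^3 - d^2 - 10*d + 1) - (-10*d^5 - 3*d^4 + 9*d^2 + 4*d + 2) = 11*d^5 + 6*d^3 - 10*d^2 - 14*d - 1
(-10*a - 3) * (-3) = 30*a + 9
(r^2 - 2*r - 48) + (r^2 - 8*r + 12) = 2*r^2 - 10*r - 36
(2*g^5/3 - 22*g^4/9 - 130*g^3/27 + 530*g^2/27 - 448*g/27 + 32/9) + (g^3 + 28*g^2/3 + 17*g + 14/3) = 2*g^5/3 - 22*g^4/9 - 103*g^3/27 + 782*g^2/27 + 11*g/27 + 74/9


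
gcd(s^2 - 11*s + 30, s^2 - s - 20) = s - 5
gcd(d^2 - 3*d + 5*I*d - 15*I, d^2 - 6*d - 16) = 1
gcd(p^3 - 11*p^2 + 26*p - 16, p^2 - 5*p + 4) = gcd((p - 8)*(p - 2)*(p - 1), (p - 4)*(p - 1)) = p - 1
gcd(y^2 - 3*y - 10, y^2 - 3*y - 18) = 1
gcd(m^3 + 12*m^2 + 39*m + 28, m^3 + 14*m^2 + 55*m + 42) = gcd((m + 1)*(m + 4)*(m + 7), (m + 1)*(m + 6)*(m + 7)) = m^2 + 8*m + 7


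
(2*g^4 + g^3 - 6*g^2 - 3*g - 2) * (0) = 0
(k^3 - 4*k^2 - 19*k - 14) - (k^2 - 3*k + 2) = k^3 - 5*k^2 - 16*k - 16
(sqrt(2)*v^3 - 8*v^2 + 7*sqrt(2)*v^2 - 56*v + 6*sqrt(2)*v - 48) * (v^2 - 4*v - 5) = sqrt(2)*v^5 - 8*v^4 + 3*sqrt(2)*v^4 - 27*sqrt(2)*v^3 - 24*v^3 - 59*sqrt(2)*v^2 + 216*v^2 - 30*sqrt(2)*v + 472*v + 240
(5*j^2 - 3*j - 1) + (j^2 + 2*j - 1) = 6*j^2 - j - 2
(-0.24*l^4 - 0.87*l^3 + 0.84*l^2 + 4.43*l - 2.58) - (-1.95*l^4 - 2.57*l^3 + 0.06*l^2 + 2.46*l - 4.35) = 1.71*l^4 + 1.7*l^3 + 0.78*l^2 + 1.97*l + 1.77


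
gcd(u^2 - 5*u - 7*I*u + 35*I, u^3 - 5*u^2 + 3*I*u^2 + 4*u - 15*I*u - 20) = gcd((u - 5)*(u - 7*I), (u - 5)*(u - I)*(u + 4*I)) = u - 5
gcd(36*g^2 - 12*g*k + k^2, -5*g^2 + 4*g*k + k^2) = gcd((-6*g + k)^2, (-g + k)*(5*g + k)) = 1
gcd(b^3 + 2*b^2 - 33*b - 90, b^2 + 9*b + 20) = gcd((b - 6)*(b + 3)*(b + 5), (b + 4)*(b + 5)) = b + 5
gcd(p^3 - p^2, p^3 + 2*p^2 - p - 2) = p - 1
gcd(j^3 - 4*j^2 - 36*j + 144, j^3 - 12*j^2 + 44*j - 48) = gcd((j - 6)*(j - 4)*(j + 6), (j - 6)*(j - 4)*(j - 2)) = j^2 - 10*j + 24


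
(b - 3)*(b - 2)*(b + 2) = b^3 - 3*b^2 - 4*b + 12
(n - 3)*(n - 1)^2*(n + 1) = n^4 - 4*n^3 + 2*n^2 + 4*n - 3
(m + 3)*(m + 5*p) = m^2 + 5*m*p + 3*m + 15*p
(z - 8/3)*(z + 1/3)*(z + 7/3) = z^3 - 19*z/3 - 56/27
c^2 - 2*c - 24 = (c - 6)*(c + 4)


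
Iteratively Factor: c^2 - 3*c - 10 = (c - 5)*(c + 2)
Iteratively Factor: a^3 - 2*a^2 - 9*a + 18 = (a - 2)*(a^2 - 9) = (a - 3)*(a - 2)*(a + 3)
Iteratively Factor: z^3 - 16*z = (z + 4)*(z^2 - 4*z) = (z - 4)*(z + 4)*(z)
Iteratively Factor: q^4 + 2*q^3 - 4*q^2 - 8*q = (q + 2)*(q^3 - 4*q) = (q - 2)*(q + 2)*(q^2 + 2*q) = q*(q - 2)*(q + 2)*(q + 2)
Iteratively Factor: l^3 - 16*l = (l + 4)*(l^2 - 4*l) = l*(l + 4)*(l - 4)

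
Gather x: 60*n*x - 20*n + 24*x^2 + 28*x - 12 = -20*n + 24*x^2 + x*(60*n + 28) - 12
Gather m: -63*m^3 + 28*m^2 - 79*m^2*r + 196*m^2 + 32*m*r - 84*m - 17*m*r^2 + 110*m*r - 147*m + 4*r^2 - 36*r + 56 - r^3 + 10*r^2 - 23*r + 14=-63*m^3 + m^2*(224 - 79*r) + m*(-17*r^2 + 142*r - 231) - r^3 + 14*r^2 - 59*r + 70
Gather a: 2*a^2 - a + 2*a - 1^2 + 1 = 2*a^2 + a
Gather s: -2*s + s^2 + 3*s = s^2 + s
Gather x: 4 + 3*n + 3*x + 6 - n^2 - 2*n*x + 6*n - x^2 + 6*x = -n^2 + 9*n - x^2 + x*(9 - 2*n) + 10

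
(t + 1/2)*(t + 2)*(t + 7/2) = t^3 + 6*t^2 + 39*t/4 + 7/2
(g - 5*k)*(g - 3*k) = g^2 - 8*g*k + 15*k^2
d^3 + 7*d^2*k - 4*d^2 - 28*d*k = d*(d - 4)*(d + 7*k)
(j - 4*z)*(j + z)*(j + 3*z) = j^3 - 13*j*z^2 - 12*z^3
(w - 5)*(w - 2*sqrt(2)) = w^2 - 5*w - 2*sqrt(2)*w + 10*sqrt(2)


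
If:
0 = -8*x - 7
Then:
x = -7/8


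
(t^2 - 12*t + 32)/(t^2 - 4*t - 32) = (t - 4)/(t + 4)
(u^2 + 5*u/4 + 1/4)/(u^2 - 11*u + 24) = (4*u^2 + 5*u + 1)/(4*(u^2 - 11*u + 24))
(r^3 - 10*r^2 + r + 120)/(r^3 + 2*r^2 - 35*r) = (r^2 - 5*r - 24)/(r*(r + 7))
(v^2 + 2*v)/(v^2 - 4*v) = (v + 2)/(v - 4)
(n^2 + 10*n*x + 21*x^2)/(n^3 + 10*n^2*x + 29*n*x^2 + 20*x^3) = (n^2 + 10*n*x + 21*x^2)/(n^3 + 10*n^2*x + 29*n*x^2 + 20*x^3)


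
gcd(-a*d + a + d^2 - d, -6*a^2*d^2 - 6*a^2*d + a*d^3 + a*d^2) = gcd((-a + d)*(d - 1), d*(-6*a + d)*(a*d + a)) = 1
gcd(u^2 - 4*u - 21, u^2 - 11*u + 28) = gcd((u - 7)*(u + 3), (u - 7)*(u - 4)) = u - 7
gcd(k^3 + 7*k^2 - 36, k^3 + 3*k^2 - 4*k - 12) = k^2 + k - 6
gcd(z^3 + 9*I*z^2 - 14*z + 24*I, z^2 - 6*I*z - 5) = z - I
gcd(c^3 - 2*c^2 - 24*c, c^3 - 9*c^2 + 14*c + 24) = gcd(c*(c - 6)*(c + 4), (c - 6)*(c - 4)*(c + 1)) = c - 6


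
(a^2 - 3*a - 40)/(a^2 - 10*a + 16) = (a + 5)/(a - 2)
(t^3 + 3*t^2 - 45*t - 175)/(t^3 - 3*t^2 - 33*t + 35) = (t + 5)/(t - 1)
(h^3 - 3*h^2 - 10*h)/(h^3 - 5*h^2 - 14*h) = (h - 5)/(h - 7)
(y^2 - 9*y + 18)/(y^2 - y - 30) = (y - 3)/(y + 5)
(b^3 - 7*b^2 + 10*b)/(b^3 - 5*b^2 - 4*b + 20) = b/(b + 2)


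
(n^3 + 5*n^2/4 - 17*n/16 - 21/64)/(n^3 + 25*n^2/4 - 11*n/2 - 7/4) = (n^2 + n - 21/16)/(n^2 + 6*n - 7)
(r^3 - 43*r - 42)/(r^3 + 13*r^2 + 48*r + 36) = (r - 7)/(r + 6)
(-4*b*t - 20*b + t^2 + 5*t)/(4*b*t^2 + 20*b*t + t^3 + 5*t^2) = (-4*b + t)/(t*(4*b + t))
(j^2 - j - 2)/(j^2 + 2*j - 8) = (j + 1)/(j + 4)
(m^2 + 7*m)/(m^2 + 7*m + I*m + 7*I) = m/(m + I)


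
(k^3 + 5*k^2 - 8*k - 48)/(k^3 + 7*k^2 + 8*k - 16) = (k - 3)/(k - 1)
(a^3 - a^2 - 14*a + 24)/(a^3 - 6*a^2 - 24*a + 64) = (a - 3)/(a - 8)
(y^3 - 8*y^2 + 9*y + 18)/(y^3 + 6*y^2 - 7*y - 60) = (y^2 - 5*y - 6)/(y^2 + 9*y + 20)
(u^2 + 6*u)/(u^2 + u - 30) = u/(u - 5)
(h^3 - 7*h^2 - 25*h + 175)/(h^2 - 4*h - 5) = (h^2 - 2*h - 35)/(h + 1)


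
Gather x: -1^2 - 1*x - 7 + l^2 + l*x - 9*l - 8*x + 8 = l^2 - 9*l + x*(l - 9)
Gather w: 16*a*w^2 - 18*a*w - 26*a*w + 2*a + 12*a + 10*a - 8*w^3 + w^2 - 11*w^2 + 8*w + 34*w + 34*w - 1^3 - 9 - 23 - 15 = 24*a - 8*w^3 + w^2*(16*a - 10) + w*(76 - 44*a) - 48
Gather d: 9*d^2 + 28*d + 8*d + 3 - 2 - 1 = 9*d^2 + 36*d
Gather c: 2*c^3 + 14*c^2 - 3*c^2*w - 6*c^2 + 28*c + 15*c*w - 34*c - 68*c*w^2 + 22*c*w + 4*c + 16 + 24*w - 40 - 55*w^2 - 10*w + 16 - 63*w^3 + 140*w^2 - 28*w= 2*c^3 + c^2*(8 - 3*w) + c*(-68*w^2 + 37*w - 2) - 63*w^3 + 85*w^2 - 14*w - 8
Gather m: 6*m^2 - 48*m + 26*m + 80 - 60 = 6*m^2 - 22*m + 20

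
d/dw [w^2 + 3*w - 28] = 2*w + 3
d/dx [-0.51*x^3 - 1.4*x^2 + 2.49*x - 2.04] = -1.53*x^2 - 2.8*x + 2.49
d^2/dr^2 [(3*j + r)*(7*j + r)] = 2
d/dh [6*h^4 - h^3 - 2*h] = 24*h^3 - 3*h^2 - 2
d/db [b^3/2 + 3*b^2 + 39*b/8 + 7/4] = 3*b^2/2 + 6*b + 39/8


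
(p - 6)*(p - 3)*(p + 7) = p^3 - 2*p^2 - 45*p + 126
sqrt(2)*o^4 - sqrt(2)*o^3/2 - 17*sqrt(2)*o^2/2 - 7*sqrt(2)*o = o*(o - 7/2)*(o + 2)*(sqrt(2)*o + sqrt(2))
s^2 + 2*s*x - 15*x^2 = (s - 3*x)*(s + 5*x)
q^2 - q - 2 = (q - 2)*(q + 1)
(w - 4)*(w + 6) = w^2 + 2*w - 24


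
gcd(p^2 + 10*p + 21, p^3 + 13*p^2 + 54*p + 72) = p + 3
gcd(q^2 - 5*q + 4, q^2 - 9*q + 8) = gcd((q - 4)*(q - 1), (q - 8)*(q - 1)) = q - 1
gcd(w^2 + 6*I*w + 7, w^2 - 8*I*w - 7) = w - I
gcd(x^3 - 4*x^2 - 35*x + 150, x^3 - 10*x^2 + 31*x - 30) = x - 5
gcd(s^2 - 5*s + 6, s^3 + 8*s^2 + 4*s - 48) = s - 2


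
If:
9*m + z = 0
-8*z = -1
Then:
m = -1/72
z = 1/8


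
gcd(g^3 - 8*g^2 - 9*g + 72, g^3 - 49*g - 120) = g^2 - 5*g - 24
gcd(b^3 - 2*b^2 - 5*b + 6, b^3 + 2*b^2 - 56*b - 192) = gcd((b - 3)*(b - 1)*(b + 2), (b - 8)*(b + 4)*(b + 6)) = 1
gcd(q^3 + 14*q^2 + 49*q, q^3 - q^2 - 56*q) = q^2 + 7*q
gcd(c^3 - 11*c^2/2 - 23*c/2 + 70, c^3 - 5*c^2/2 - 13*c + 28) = c^2 - c/2 - 14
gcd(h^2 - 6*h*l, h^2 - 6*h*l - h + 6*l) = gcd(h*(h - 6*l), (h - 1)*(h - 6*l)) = h - 6*l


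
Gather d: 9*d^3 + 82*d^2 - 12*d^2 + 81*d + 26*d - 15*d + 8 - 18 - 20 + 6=9*d^3 + 70*d^2 + 92*d - 24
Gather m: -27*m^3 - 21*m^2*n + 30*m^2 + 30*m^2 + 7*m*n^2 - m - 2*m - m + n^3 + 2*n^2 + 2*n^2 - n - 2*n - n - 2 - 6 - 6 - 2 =-27*m^3 + m^2*(60 - 21*n) + m*(7*n^2 - 4) + n^3 + 4*n^2 - 4*n - 16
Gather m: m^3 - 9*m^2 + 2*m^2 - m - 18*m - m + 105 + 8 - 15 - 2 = m^3 - 7*m^2 - 20*m + 96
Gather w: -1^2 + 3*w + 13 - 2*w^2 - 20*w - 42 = -2*w^2 - 17*w - 30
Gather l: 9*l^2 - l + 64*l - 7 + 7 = 9*l^2 + 63*l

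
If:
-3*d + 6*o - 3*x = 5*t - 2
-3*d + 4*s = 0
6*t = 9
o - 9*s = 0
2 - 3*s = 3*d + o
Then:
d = 1/6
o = 9/8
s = 1/8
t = 3/2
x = 1/4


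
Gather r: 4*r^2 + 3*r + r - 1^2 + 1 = 4*r^2 + 4*r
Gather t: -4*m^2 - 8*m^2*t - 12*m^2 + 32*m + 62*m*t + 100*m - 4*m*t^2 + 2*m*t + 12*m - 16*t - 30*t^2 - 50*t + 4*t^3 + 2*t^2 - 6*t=-16*m^2 + 144*m + 4*t^3 + t^2*(-4*m - 28) + t*(-8*m^2 + 64*m - 72)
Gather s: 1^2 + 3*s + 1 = 3*s + 2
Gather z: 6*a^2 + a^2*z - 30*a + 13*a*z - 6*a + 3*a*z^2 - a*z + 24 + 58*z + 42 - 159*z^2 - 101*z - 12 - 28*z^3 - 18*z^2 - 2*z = 6*a^2 - 36*a - 28*z^3 + z^2*(3*a - 177) + z*(a^2 + 12*a - 45) + 54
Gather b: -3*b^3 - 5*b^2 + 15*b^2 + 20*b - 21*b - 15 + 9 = -3*b^3 + 10*b^2 - b - 6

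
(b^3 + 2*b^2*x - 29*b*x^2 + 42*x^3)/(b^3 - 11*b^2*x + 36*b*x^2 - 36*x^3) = (-b - 7*x)/(-b + 6*x)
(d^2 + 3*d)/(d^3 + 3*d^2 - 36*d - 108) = d/(d^2 - 36)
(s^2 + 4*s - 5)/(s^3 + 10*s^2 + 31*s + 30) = (s - 1)/(s^2 + 5*s + 6)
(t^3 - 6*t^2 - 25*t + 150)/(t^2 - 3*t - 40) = (t^2 - 11*t + 30)/(t - 8)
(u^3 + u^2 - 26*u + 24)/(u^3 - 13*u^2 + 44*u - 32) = (u + 6)/(u - 8)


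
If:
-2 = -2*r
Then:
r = 1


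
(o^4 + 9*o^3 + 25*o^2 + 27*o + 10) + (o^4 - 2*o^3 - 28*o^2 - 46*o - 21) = 2*o^4 + 7*o^3 - 3*o^2 - 19*o - 11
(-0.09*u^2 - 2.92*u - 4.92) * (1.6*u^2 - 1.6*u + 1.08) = -0.144*u^4 - 4.528*u^3 - 3.2972*u^2 + 4.7184*u - 5.3136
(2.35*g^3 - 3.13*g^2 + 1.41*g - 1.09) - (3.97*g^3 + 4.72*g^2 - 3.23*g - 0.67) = -1.62*g^3 - 7.85*g^2 + 4.64*g - 0.42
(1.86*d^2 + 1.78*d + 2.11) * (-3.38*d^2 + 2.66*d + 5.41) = -6.2868*d^4 - 1.0688*d^3 + 7.6656*d^2 + 15.2424*d + 11.4151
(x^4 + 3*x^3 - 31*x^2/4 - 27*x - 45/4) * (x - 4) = x^5 - x^4 - 79*x^3/4 + 4*x^2 + 387*x/4 + 45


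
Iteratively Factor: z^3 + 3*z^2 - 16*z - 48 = (z + 4)*(z^2 - z - 12) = (z + 3)*(z + 4)*(z - 4)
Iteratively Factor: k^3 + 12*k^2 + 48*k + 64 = (k + 4)*(k^2 + 8*k + 16) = (k + 4)^2*(k + 4)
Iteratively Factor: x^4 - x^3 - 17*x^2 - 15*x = (x + 3)*(x^3 - 4*x^2 - 5*x) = (x - 5)*(x + 3)*(x^2 + x) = x*(x - 5)*(x + 3)*(x + 1)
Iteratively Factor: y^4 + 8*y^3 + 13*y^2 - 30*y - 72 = (y + 3)*(y^3 + 5*y^2 - 2*y - 24) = (y + 3)*(y + 4)*(y^2 + y - 6) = (y - 2)*(y + 3)*(y + 4)*(y + 3)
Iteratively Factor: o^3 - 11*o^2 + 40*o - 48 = (o - 4)*(o^2 - 7*o + 12) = (o - 4)*(o - 3)*(o - 4)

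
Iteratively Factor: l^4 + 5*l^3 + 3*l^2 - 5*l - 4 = (l + 1)*(l^3 + 4*l^2 - l - 4) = (l + 1)*(l + 4)*(l^2 - 1) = (l - 1)*(l + 1)*(l + 4)*(l + 1)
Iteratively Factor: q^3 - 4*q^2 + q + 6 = (q - 2)*(q^2 - 2*q - 3) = (q - 2)*(q + 1)*(q - 3)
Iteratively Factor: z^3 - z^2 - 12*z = (z)*(z^2 - z - 12) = z*(z - 4)*(z + 3)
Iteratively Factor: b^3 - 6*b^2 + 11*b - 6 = (b - 2)*(b^2 - 4*b + 3) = (b - 3)*(b - 2)*(b - 1)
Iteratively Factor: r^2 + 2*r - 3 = (r - 1)*(r + 3)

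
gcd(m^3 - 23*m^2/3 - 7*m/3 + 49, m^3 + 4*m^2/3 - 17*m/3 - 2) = 1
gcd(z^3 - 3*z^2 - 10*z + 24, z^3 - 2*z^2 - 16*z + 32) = z^2 - 6*z + 8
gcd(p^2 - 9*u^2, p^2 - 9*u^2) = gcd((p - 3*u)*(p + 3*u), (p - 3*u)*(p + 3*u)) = p^2 - 9*u^2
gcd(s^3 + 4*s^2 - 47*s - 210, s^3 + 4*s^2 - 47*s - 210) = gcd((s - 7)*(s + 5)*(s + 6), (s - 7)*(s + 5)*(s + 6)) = s^3 + 4*s^2 - 47*s - 210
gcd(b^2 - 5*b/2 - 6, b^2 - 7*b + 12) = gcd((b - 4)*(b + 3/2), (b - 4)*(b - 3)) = b - 4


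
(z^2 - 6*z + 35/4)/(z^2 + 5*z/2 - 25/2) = (z - 7/2)/(z + 5)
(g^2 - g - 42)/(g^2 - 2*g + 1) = (g^2 - g - 42)/(g^2 - 2*g + 1)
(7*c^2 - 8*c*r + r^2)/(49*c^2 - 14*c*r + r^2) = (-c + r)/(-7*c + r)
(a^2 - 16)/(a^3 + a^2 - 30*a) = (a^2 - 16)/(a*(a^2 + a - 30))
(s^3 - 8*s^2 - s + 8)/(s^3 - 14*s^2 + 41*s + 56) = (s - 1)/(s - 7)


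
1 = 1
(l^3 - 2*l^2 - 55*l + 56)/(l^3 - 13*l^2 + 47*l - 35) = (l^2 - l - 56)/(l^2 - 12*l + 35)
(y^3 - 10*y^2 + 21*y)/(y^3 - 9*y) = (y - 7)/(y + 3)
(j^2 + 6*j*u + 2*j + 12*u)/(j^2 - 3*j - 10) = (j + 6*u)/(j - 5)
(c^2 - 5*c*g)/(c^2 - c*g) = (c - 5*g)/(c - g)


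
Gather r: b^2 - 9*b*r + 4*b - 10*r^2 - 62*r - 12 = b^2 + 4*b - 10*r^2 + r*(-9*b - 62) - 12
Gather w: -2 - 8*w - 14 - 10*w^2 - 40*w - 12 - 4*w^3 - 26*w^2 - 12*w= -4*w^3 - 36*w^2 - 60*w - 28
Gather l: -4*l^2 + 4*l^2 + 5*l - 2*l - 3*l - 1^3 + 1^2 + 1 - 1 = 0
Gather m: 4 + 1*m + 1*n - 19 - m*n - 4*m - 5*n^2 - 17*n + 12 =m*(-n - 3) - 5*n^2 - 16*n - 3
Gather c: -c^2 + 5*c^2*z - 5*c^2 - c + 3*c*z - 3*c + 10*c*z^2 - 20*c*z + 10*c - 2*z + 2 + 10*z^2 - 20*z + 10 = c^2*(5*z - 6) + c*(10*z^2 - 17*z + 6) + 10*z^2 - 22*z + 12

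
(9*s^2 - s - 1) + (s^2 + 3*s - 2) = 10*s^2 + 2*s - 3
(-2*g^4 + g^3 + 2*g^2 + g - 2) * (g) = -2*g^5 + g^4 + 2*g^3 + g^2 - 2*g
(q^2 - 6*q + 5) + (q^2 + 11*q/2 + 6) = 2*q^2 - q/2 + 11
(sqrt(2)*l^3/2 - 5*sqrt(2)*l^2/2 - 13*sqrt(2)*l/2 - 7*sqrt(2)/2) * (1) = sqrt(2)*l^3/2 - 5*sqrt(2)*l^2/2 - 13*sqrt(2)*l/2 - 7*sqrt(2)/2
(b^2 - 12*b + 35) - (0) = b^2 - 12*b + 35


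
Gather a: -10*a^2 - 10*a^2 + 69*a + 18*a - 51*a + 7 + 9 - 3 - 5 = -20*a^2 + 36*a + 8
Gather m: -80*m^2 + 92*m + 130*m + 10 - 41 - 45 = -80*m^2 + 222*m - 76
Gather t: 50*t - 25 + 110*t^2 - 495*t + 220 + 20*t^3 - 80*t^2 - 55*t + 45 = 20*t^3 + 30*t^2 - 500*t + 240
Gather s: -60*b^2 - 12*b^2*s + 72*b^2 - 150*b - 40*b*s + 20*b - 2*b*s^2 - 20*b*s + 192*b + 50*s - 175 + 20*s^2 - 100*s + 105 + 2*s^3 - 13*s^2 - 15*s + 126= 12*b^2 + 62*b + 2*s^3 + s^2*(7 - 2*b) + s*(-12*b^2 - 60*b - 65) + 56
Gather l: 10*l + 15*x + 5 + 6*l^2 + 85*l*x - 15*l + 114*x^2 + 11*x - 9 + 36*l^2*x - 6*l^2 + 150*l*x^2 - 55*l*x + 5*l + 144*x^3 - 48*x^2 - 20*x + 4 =36*l^2*x + l*(150*x^2 + 30*x) + 144*x^3 + 66*x^2 + 6*x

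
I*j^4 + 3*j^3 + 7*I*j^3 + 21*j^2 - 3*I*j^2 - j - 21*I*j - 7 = (j + 7)*(j - I)^2*(I*j + 1)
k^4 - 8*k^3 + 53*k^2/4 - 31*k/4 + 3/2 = (k - 6)*(k - 1)*(k - 1/2)^2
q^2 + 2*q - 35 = (q - 5)*(q + 7)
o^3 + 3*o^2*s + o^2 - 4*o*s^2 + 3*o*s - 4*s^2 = (o + 1)*(o - s)*(o + 4*s)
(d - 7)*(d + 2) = d^2 - 5*d - 14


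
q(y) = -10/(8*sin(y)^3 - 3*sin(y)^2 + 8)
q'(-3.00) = -0.21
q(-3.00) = -1.26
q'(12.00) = 2.46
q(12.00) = -1.69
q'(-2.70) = -1.35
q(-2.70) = -1.46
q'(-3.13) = -0.01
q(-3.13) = -1.25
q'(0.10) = -0.06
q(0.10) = -1.25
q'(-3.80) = -0.55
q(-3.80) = -1.15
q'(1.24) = 0.35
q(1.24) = -0.83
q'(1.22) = 0.37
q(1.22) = -0.83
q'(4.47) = -14.83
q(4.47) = 4.66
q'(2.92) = 0.02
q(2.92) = -1.26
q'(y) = -10*(-24*sin(y)^2*cos(y) + 6*sin(y)*cos(y))/(8*sin(y)^3 - 3*sin(y)^2 + 8)^2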